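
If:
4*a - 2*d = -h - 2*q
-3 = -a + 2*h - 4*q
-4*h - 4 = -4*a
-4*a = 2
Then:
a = -1/2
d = -13/8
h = -3/2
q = 1/8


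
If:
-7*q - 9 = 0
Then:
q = -9/7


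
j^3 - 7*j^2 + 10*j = j*(j - 5)*(j - 2)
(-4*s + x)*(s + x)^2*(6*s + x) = -24*s^4 - 46*s^3*x - 19*s^2*x^2 + 4*s*x^3 + x^4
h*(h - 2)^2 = h^3 - 4*h^2 + 4*h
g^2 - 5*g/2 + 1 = (g - 2)*(g - 1/2)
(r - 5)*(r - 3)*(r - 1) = r^3 - 9*r^2 + 23*r - 15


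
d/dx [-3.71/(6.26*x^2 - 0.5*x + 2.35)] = (46.4492*x - 1.855)/(6.26*x^2 - 0.5*x + 2.35)^2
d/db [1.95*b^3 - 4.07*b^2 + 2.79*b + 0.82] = 5.85*b^2 - 8.14*b + 2.79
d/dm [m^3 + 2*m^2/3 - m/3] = 3*m^2 + 4*m/3 - 1/3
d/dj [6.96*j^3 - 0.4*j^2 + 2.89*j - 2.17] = 20.88*j^2 - 0.8*j + 2.89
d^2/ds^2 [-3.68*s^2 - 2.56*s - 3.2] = -7.36000000000000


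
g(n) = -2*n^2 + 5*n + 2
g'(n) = 5 - 4*n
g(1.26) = 5.12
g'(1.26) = -0.04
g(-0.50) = -1.00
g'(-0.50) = 7.00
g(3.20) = -2.48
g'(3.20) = -7.80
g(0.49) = 3.97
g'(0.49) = 3.04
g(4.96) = -22.40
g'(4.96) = -14.84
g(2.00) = 4.00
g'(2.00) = -3.00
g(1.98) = 4.06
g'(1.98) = -2.92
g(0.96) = 4.96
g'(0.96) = 1.16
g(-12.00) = -346.00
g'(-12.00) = 53.00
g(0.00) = 2.00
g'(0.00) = 5.00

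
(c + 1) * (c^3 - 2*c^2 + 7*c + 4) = c^4 - c^3 + 5*c^2 + 11*c + 4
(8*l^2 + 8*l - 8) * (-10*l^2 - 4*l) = -80*l^4 - 112*l^3 + 48*l^2 + 32*l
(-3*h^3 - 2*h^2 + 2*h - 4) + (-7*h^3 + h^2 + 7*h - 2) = -10*h^3 - h^2 + 9*h - 6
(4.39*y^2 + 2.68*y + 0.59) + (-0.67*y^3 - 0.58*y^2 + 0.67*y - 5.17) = -0.67*y^3 + 3.81*y^2 + 3.35*y - 4.58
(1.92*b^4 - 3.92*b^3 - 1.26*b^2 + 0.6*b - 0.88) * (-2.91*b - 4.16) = -5.5872*b^5 + 3.42*b^4 + 19.9738*b^3 + 3.4956*b^2 + 0.0648*b + 3.6608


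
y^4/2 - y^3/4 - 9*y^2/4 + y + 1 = (y/2 + 1)*(y - 2)*(y - 1)*(y + 1/2)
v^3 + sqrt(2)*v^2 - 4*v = v*(v - sqrt(2))*(v + 2*sqrt(2))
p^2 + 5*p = p*(p + 5)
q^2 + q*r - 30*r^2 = (q - 5*r)*(q + 6*r)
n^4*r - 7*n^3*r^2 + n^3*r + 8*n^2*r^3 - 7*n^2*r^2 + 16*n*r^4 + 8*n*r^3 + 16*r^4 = (n - 4*r)^2*(n + r)*(n*r + r)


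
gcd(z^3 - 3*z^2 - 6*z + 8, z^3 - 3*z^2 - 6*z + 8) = z^3 - 3*z^2 - 6*z + 8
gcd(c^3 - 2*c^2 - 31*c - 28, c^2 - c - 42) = c - 7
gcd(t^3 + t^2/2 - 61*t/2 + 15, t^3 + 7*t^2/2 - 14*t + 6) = t^2 + 11*t/2 - 3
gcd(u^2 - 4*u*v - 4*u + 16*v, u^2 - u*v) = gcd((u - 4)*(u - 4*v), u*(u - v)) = 1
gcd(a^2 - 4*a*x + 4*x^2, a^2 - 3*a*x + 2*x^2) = -a + 2*x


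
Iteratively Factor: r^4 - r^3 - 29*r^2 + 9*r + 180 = (r + 3)*(r^3 - 4*r^2 - 17*r + 60) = (r + 3)*(r + 4)*(r^2 - 8*r + 15) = (r - 5)*(r + 3)*(r + 4)*(r - 3)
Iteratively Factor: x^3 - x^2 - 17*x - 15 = (x + 1)*(x^2 - 2*x - 15) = (x - 5)*(x + 1)*(x + 3)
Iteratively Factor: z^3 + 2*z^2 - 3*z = (z - 1)*(z^2 + 3*z) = (z - 1)*(z + 3)*(z)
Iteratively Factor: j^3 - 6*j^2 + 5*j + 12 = (j - 4)*(j^2 - 2*j - 3) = (j - 4)*(j - 3)*(j + 1)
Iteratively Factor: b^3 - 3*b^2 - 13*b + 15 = (b - 5)*(b^2 + 2*b - 3) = (b - 5)*(b + 3)*(b - 1)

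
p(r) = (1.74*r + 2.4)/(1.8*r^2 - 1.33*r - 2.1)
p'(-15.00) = -0.00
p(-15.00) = -0.06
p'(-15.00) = -0.00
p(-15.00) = -0.06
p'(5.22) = -0.08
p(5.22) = 0.29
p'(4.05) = -0.18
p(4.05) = 0.43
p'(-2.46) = 0.01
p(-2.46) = -0.16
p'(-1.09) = 2.36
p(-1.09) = 0.34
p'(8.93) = -0.02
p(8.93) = 0.14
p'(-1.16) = 1.54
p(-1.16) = 0.20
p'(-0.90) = 15.51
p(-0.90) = 1.50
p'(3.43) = -0.32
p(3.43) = 0.58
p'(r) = (1.33 - 3.6*r)*(1.74*r + 2.4)/(1.8*r^2 - 1.33*r - 2.1)^2 + 1.74/(1.8*r^2 - 1.33*r - 2.1) = (3.132*r^2 - 2.3142*r - (1.74*r + 2.4)*(3.6*r - 1.33) - 3.654)/(-1.8*r^2 + 1.33*r + 2.1)^2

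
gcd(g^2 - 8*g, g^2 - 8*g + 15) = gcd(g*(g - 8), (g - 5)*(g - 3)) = 1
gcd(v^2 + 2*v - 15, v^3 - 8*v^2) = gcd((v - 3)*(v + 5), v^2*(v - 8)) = 1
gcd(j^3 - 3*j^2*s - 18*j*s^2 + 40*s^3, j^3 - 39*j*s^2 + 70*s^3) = j^2 - 7*j*s + 10*s^2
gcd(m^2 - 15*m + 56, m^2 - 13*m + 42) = m - 7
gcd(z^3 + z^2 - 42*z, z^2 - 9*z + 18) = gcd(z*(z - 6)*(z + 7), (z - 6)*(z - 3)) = z - 6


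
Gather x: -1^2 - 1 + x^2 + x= x^2 + x - 2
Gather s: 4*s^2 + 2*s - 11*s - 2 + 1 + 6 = 4*s^2 - 9*s + 5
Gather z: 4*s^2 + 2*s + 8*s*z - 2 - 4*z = 4*s^2 + 2*s + z*(8*s - 4) - 2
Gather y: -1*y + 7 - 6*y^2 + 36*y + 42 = -6*y^2 + 35*y + 49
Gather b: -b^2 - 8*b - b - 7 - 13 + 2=-b^2 - 9*b - 18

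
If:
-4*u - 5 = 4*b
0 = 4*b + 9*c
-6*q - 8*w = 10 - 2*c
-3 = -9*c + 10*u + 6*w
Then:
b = w - 19/12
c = 19/27 - 4*w/9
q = -40*w/27 - 116/81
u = 1/3 - w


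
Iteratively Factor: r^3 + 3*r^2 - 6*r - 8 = (r - 2)*(r^2 + 5*r + 4) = (r - 2)*(r + 1)*(r + 4)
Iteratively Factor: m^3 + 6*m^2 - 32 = (m - 2)*(m^2 + 8*m + 16) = (m - 2)*(m + 4)*(m + 4)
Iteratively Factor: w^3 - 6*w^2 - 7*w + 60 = (w - 5)*(w^2 - w - 12) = (w - 5)*(w + 3)*(w - 4)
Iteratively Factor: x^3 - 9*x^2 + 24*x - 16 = (x - 4)*(x^2 - 5*x + 4) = (x - 4)^2*(x - 1)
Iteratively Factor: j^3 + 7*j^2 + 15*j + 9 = (j + 1)*(j^2 + 6*j + 9) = (j + 1)*(j + 3)*(j + 3)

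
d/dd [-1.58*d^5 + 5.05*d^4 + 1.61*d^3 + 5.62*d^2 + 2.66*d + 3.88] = -7.9*d^4 + 20.2*d^3 + 4.83*d^2 + 11.24*d + 2.66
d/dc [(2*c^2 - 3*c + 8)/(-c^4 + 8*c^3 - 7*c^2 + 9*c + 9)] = (4*c^5 - 25*c^4 + 80*c^3 - 195*c^2 + 148*c - 99)/(c^8 - 16*c^7 + 78*c^6 - 130*c^5 + 175*c^4 + 18*c^3 - 45*c^2 + 162*c + 81)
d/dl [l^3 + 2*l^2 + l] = 3*l^2 + 4*l + 1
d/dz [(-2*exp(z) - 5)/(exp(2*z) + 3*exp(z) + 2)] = (2*exp(2*z) + 10*exp(z) + 11)*exp(z)/(exp(4*z) + 6*exp(3*z) + 13*exp(2*z) + 12*exp(z) + 4)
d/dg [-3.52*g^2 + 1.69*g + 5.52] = 1.69 - 7.04*g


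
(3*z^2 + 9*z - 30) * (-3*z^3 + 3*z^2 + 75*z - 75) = -9*z^5 - 18*z^4 + 342*z^3 + 360*z^2 - 2925*z + 2250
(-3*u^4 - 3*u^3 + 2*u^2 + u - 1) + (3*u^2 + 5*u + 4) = -3*u^4 - 3*u^3 + 5*u^2 + 6*u + 3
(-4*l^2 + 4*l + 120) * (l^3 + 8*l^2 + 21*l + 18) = -4*l^5 - 28*l^4 + 68*l^3 + 972*l^2 + 2592*l + 2160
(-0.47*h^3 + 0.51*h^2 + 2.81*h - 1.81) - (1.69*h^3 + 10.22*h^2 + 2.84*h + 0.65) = -2.16*h^3 - 9.71*h^2 - 0.0299999999999998*h - 2.46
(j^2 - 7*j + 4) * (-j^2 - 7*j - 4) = -j^4 + 41*j^2 - 16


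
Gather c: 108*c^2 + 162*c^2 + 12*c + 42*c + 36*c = 270*c^2 + 90*c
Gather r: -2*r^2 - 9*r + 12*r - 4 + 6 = -2*r^2 + 3*r + 2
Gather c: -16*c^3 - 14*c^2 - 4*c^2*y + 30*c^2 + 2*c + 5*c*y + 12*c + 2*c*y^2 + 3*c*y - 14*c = -16*c^3 + c^2*(16 - 4*y) + c*(2*y^2 + 8*y)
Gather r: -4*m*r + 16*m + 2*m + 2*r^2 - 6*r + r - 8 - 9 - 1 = 18*m + 2*r^2 + r*(-4*m - 5) - 18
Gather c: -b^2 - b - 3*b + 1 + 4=-b^2 - 4*b + 5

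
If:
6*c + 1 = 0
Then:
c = -1/6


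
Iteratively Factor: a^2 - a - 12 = (a + 3)*(a - 4)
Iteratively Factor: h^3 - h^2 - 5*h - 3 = (h - 3)*(h^2 + 2*h + 1) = (h - 3)*(h + 1)*(h + 1)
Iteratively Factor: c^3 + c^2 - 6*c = (c - 2)*(c^2 + 3*c) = c*(c - 2)*(c + 3)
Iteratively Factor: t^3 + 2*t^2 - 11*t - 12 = (t + 1)*(t^2 + t - 12) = (t + 1)*(t + 4)*(t - 3)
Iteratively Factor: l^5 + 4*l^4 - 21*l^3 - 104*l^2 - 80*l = (l + 4)*(l^4 - 21*l^2 - 20*l) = (l + 1)*(l + 4)*(l^3 - l^2 - 20*l) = (l - 5)*(l + 1)*(l + 4)*(l^2 + 4*l) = l*(l - 5)*(l + 1)*(l + 4)*(l + 4)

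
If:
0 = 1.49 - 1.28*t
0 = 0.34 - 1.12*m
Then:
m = 0.30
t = 1.16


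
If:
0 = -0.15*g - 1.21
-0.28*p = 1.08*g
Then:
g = -8.07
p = 31.11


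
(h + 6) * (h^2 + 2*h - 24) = h^3 + 8*h^2 - 12*h - 144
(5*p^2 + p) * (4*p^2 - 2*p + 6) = 20*p^4 - 6*p^3 + 28*p^2 + 6*p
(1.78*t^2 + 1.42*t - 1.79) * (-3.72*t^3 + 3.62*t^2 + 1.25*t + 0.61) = -6.6216*t^5 + 1.1612*t^4 + 14.0242*t^3 - 3.619*t^2 - 1.3713*t - 1.0919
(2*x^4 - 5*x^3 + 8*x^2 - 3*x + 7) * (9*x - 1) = 18*x^5 - 47*x^4 + 77*x^3 - 35*x^2 + 66*x - 7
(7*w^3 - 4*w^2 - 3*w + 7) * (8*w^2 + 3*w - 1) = 56*w^5 - 11*w^4 - 43*w^3 + 51*w^2 + 24*w - 7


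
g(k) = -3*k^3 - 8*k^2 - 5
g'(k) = -9*k^2 - 16*k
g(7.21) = -1545.29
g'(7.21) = -583.22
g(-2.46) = -8.75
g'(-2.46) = -15.10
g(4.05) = -335.51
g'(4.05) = -212.42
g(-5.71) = 292.68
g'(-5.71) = -202.08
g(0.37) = -6.25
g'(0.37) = -7.15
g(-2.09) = -12.56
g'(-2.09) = -5.87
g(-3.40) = 20.43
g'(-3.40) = -49.64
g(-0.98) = -9.86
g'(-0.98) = 7.04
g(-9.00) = 1534.00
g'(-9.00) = -585.00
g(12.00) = -6341.00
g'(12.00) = -1488.00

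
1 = 1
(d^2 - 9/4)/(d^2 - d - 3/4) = (2*d + 3)/(2*d + 1)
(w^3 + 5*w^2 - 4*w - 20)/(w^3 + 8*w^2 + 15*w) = (w^2 - 4)/(w*(w + 3))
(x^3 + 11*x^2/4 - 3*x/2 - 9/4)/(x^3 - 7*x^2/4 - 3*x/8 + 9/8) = 2*(x + 3)/(2*x - 3)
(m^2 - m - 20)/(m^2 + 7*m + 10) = (m^2 - m - 20)/(m^2 + 7*m + 10)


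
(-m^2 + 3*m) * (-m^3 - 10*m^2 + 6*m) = m^5 + 7*m^4 - 36*m^3 + 18*m^2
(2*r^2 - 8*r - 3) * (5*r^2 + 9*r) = 10*r^4 - 22*r^3 - 87*r^2 - 27*r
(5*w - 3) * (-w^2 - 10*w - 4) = -5*w^3 - 47*w^2 + 10*w + 12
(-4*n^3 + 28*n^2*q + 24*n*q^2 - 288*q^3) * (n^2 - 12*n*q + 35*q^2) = -4*n^5 + 76*n^4*q - 452*n^3*q^2 + 404*n^2*q^3 + 4296*n*q^4 - 10080*q^5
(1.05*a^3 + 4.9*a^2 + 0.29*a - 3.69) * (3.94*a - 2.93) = 4.137*a^4 + 16.2295*a^3 - 13.2144*a^2 - 15.3883*a + 10.8117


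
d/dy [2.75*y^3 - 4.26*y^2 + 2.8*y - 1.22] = 8.25*y^2 - 8.52*y + 2.8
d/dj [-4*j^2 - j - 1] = -8*j - 1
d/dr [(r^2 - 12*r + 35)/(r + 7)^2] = 2*(13*r - 77)/(r^3 + 21*r^2 + 147*r + 343)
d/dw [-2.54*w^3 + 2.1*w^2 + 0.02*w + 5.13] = -7.62*w^2 + 4.2*w + 0.02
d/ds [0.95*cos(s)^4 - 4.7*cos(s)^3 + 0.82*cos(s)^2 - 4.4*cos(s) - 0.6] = (-3.8*cos(s)^3 + 14.1*cos(s)^2 - 1.64*cos(s) + 4.4)*sin(s)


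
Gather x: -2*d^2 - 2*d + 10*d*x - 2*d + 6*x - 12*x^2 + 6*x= -2*d^2 - 4*d - 12*x^2 + x*(10*d + 12)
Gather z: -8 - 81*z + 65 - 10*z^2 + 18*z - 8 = -10*z^2 - 63*z + 49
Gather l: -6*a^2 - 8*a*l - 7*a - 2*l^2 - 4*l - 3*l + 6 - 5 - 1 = -6*a^2 - 7*a - 2*l^2 + l*(-8*a - 7)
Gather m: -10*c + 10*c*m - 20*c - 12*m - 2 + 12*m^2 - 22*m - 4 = -30*c + 12*m^2 + m*(10*c - 34) - 6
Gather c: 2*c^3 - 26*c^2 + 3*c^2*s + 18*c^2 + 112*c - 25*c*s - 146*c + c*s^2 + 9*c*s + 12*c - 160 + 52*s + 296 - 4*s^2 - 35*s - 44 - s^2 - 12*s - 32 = 2*c^3 + c^2*(3*s - 8) + c*(s^2 - 16*s - 22) - 5*s^2 + 5*s + 60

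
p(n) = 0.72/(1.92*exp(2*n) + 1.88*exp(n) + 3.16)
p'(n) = 0.72*(-3.84*exp(2*n) - 1.88*exp(n))/(1.92*exp(2*n) + 1.88*exp(n) + 3.16)^2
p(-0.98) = 0.17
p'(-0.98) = -0.05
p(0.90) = 0.04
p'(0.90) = -0.05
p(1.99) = 0.01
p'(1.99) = -0.01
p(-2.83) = 0.22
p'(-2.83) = -0.01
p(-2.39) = 0.22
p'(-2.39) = -0.01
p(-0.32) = 0.13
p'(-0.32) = -0.08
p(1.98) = 0.01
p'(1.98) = -0.01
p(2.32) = 0.00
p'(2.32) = -0.01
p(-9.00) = 0.23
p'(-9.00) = 0.00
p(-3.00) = 0.22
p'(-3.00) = -0.00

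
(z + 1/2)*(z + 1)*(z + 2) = z^3 + 7*z^2/2 + 7*z/2 + 1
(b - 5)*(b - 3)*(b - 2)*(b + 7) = b^4 - 3*b^3 - 39*b^2 + 187*b - 210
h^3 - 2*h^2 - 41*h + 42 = (h - 7)*(h - 1)*(h + 6)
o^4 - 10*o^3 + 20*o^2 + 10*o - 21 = (o - 7)*(o - 3)*(o - 1)*(o + 1)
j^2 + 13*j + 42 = (j + 6)*(j + 7)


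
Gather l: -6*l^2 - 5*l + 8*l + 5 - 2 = -6*l^2 + 3*l + 3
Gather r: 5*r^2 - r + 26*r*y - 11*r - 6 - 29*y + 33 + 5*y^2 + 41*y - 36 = 5*r^2 + r*(26*y - 12) + 5*y^2 + 12*y - 9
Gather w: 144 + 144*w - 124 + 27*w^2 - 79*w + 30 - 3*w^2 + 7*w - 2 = 24*w^2 + 72*w + 48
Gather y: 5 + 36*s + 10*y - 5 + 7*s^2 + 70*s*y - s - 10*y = 7*s^2 + 70*s*y + 35*s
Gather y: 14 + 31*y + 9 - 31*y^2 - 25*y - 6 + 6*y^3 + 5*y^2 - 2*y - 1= 6*y^3 - 26*y^2 + 4*y + 16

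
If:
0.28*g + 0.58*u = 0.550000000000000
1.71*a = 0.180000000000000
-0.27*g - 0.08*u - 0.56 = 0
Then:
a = 0.11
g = -2.75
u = 2.27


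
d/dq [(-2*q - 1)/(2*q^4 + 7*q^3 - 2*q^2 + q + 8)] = (-4*q^4 - 14*q^3 + 4*q^2 - 2*q + (2*q + 1)*(8*q^3 + 21*q^2 - 4*q + 1) - 16)/(2*q^4 + 7*q^3 - 2*q^2 + q + 8)^2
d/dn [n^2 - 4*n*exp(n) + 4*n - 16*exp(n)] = -4*n*exp(n) + 2*n - 20*exp(n) + 4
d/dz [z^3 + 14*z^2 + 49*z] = 3*z^2 + 28*z + 49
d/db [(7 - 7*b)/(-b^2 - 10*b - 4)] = 7*(b^2 + 10*b - 2*(b - 1)*(b + 5) + 4)/(b^2 + 10*b + 4)^2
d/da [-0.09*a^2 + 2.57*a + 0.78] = 2.57 - 0.18*a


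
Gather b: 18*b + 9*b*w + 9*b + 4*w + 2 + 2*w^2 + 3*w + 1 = b*(9*w + 27) + 2*w^2 + 7*w + 3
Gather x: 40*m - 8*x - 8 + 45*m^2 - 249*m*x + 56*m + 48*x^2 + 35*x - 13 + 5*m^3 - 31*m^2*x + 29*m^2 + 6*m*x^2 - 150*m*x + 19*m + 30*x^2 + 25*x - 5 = 5*m^3 + 74*m^2 + 115*m + x^2*(6*m + 78) + x*(-31*m^2 - 399*m + 52) - 26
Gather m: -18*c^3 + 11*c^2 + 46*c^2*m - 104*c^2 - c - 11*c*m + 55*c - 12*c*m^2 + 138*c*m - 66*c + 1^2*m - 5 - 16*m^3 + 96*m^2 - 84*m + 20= -18*c^3 - 93*c^2 - 12*c - 16*m^3 + m^2*(96 - 12*c) + m*(46*c^2 + 127*c - 83) + 15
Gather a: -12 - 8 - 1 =-21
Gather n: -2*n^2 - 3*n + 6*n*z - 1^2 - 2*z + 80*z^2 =-2*n^2 + n*(6*z - 3) + 80*z^2 - 2*z - 1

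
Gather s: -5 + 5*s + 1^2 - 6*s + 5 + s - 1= 0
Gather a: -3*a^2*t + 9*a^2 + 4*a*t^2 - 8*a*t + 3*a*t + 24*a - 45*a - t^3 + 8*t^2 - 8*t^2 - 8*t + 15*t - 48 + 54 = a^2*(9 - 3*t) + a*(4*t^2 - 5*t - 21) - t^3 + 7*t + 6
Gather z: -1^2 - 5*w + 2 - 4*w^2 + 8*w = -4*w^2 + 3*w + 1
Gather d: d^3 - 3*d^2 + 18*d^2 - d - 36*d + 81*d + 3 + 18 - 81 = d^3 + 15*d^2 + 44*d - 60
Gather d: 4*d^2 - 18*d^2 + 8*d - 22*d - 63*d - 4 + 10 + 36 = -14*d^2 - 77*d + 42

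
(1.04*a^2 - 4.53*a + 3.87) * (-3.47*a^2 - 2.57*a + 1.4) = -3.6088*a^4 + 13.0463*a^3 - 0.330800000000002*a^2 - 16.2879*a + 5.418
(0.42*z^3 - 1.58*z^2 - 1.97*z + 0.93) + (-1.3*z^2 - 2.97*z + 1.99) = 0.42*z^3 - 2.88*z^2 - 4.94*z + 2.92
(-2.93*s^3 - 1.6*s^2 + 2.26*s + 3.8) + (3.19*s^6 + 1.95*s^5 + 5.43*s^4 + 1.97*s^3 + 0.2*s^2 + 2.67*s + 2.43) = 3.19*s^6 + 1.95*s^5 + 5.43*s^4 - 0.96*s^3 - 1.4*s^2 + 4.93*s + 6.23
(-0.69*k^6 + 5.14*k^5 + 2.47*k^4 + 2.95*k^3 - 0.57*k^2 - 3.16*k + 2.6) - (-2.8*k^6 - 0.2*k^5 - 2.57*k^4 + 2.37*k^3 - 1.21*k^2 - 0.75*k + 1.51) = 2.11*k^6 + 5.34*k^5 + 5.04*k^4 + 0.58*k^3 + 0.64*k^2 - 2.41*k + 1.09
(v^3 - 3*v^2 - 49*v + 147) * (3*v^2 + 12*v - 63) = 3*v^5 + 3*v^4 - 246*v^3 + 42*v^2 + 4851*v - 9261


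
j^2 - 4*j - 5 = (j - 5)*(j + 1)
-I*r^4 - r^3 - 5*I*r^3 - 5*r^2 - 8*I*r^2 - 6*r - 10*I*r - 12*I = (r + 2)*(r + 3)*(r - 2*I)*(-I*r + 1)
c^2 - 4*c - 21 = (c - 7)*(c + 3)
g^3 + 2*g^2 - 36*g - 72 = (g - 6)*(g + 2)*(g + 6)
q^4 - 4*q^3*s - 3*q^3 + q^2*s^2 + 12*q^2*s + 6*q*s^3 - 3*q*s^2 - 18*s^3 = (q - 3)*(q - 3*s)*(q - 2*s)*(q + s)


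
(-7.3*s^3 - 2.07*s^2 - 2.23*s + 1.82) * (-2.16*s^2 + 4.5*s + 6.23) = 15.768*s^5 - 28.3788*s^4 - 49.9772*s^3 - 26.8623*s^2 - 5.7029*s + 11.3386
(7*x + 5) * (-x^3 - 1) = -7*x^4 - 5*x^3 - 7*x - 5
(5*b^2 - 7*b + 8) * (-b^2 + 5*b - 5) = -5*b^4 + 32*b^3 - 68*b^2 + 75*b - 40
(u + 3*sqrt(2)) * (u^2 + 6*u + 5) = u^3 + 3*sqrt(2)*u^2 + 6*u^2 + 5*u + 18*sqrt(2)*u + 15*sqrt(2)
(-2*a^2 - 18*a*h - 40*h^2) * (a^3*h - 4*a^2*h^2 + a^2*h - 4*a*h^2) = -2*a^5*h - 10*a^4*h^2 - 2*a^4*h + 32*a^3*h^3 - 10*a^3*h^2 + 160*a^2*h^4 + 32*a^2*h^3 + 160*a*h^4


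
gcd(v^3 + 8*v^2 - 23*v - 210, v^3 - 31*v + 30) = v^2 + v - 30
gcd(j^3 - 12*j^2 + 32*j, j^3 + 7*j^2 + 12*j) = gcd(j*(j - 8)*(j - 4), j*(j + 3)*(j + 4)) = j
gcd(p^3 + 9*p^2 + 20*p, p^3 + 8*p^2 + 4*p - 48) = p + 4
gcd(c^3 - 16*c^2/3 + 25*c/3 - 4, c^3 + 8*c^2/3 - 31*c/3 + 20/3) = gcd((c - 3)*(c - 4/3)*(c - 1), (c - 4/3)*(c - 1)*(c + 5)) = c^2 - 7*c/3 + 4/3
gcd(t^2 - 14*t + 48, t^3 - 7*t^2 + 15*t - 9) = 1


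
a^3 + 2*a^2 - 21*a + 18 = (a - 3)*(a - 1)*(a + 6)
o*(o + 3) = o^2 + 3*o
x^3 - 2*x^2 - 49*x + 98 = (x - 7)*(x - 2)*(x + 7)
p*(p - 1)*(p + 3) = p^3 + 2*p^2 - 3*p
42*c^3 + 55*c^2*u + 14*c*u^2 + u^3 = (c + u)*(6*c + u)*(7*c + u)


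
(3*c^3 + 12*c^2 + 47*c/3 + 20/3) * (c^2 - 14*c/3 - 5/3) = 3*c^5 - 2*c^4 - 136*c^3/3 - 778*c^2/9 - 515*c/9 - 100/9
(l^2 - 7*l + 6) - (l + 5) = l^2 - 8*l + 1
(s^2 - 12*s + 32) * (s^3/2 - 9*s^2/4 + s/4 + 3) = s^5/2 - 33*s^4/4 + 173*s^3/4 - 72*s^2 - 28*s + 96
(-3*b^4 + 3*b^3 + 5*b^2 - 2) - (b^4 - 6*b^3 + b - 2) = -4*b^4 + 9*b^3 + 5*b^2 - b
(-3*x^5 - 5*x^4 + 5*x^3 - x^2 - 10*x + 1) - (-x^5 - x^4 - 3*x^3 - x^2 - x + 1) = -2*x^5 - 4*x^4 + 8*x^3 - 9*x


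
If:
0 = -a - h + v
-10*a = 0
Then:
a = 0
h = v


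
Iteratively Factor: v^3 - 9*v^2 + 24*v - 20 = (v - 2)*(v^2 - 7*v + 10) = (v - 5)*(v - 2)*(v - 2)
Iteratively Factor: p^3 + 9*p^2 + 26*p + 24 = (p + 2)*(p^2 + 7*p + 12) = (p + 2)*(p + 3)*(p + 4)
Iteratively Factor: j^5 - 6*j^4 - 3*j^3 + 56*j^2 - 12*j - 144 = (j + 2)*(j^4 - 8*j^3 + 13*j^2 + 30*j - 72) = (j + 2)^2*(j^3 - 10*j^2 + 33*j - 36) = (j - 3)*(j + 2)^2*(j^2 - 7*j + 12) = (j - 3)^2*(j + 2)^2*(j - 4)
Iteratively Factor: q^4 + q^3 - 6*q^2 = (q + 3)*(q^3 - 2*q^2) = (q - 2)*(q + 3)*(q^2) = q*(q - 2)*(q + 3)*(q)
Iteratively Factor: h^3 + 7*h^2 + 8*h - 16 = (h + 4)*(h^2 + 3*h - 4) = (h - 1)*(h + 4)*(h + 4)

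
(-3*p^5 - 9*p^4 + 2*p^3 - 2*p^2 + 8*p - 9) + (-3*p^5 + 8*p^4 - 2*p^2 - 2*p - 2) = -6*p^5 - p^4 + 2*p^3 - 4*p^2 + 6*p - 11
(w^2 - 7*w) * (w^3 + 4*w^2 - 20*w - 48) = w^5 - 3*w^4 - 48*w^3 + 92*w^2 + 336*w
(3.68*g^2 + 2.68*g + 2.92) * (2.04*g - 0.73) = 7.5072*g^3 + 2.7808*g^2 + 4.0004*g - 2.1316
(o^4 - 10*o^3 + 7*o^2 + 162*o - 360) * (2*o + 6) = 2*o^5 - 14*o^4 - 46*o^3 + 366*o^2 + 252*o - 2160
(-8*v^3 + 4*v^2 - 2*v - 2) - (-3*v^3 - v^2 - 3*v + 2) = -5*v^3 + 5*v^2 + v - 4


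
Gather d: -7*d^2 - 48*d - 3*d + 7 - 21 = -7*d^2 - 51*d - 14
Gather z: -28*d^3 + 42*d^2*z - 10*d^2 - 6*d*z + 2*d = -28*d^3 - 10*d^2 + 2*d + z*(42*d^2 - 6*d)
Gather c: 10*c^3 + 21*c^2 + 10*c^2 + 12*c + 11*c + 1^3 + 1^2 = 10*c^3 + 31*c^2 + 23*c + 2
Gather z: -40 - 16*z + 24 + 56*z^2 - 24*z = 56*z^2 - 40*z - 16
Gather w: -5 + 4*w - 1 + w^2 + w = w^2 + 5*w - 6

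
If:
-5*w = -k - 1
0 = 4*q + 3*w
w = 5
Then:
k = 24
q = -15/4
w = 5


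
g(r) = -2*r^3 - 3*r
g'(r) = -6*r^2 - 3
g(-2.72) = 48.41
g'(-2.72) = -47.39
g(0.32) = -1.03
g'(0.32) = -3.61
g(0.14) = -0.43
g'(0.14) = -3.12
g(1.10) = -5.96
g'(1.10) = -10.26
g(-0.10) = 0.30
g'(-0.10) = -3.06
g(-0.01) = 0.03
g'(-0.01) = -3.00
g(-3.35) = 85.24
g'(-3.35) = -70.34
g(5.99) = -447.81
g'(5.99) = -218.28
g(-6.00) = 450.00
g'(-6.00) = -219.00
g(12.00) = -3492.00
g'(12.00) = -867.00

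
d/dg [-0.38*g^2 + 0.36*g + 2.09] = 0.36 - 0.76*g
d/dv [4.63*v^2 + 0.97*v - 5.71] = 9.26*v + 0.97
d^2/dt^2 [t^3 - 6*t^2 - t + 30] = 6*t - 12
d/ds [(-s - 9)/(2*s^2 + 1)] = (-2*s^2 + 4*s*(s + 9) - 1)/(2*s^2 + 1)^2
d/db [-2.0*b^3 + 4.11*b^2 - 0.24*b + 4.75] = -6.0*b^2 + 8.22*b - 0.24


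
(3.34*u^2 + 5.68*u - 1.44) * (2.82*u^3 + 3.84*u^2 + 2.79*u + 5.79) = 9.4188*u^5 + 28.8432*u^4 + 27.069*u^3 + 29.6562*u^2 + 28.8696*u - 8.3376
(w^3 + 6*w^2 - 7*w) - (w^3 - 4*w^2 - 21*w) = 10*w^2 + 14*w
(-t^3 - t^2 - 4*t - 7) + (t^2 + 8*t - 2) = -t^3 + 4*t - 9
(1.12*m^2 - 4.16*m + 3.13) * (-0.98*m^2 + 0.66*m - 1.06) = -1.0976*m^4 + 4.816*m^3 - 7.0002*m^2 + 6.4754*m - 3.3178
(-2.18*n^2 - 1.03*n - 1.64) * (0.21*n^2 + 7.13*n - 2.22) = -0.4578*n^4 - 15.7597*n^3 - 2.8487*n^2 - 9.4066*n + 3.6408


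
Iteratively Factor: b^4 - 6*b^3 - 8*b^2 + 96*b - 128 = (b - 4)*(b^3 - 2*b^2 - 16*b + 32) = (b - 4)*(b + 4)*(b^2 - 6*b + 8) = (b - 4)*(b - 2)*(b + 4)*(b - 4)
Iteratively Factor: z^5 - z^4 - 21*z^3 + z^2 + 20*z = (z)*(z^4 - z^3 - 21*z^2 + z + 20) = z*(z + 4)*(z^3 - 5*z^2 - z + 5) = z*(z - 1)*(z + 4)*(z^2 - 4*z - 5) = z*(z - 5)*(z - 1)*(z + 4)*(z + 1)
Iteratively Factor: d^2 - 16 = (d - 4)*(d + 4)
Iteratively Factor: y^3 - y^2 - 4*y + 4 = (y + 2)*(y^2 - 3*y + 2) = (y - 1)*(y + 2)*(y - 2)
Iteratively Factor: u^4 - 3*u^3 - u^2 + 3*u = (u - 3)*(u^3 - u) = u*(u - 3)*(u^2 - 1) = u*(u - 3)*(u - 1)*(u + 1)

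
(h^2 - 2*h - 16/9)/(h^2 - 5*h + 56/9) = (3*h + 2)/(3*h - 7)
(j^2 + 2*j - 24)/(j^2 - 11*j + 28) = (j + 6)/(j - 7)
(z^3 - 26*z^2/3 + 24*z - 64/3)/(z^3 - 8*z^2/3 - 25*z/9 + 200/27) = 9*(z^2 - 6*z + 8)/(9*z^2 - 25)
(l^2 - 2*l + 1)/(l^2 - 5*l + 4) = (l - 1)/(l - 4)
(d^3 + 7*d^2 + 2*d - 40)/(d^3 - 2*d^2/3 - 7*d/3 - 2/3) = 3*(d^2 + 9*d + 20)/(3*d^2 + 4*d + 1)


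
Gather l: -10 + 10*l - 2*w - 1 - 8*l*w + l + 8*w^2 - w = l*(11 - 8*w) + 8*w^2 - 3*w - 11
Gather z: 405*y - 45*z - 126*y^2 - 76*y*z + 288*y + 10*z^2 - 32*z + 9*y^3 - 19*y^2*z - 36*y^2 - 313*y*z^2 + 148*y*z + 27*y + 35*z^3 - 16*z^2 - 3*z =9*y^3 - 162*y^2 + 720*y + 35*z^3 + z^2*(-313*y - 6) + z*(-19*y^2 + 72*y - 80)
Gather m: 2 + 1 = 3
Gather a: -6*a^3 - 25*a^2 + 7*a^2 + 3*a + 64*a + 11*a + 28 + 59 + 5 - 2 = -6*a^3 - 18*a^2 + 78*a + 90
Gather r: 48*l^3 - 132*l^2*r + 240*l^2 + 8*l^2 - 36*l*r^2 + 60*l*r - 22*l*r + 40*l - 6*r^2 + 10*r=48*l^3 + 248*l^2 + 40*l + r^2*(-36*l - 6) + r*(-132*l^2 + 38*l + 10)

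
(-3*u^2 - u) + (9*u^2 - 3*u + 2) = 6*u^2 - 4*u + 2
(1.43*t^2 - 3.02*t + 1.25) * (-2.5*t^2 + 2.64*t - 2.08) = -3.575*t^4 + 11.3252*t^3 - 14.0722*t^2 + 9.5816*t - 2.6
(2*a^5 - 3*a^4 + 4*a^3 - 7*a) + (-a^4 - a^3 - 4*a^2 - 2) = 2*a^5 - 4*a^4 + 3*a^3 - 4*a^2 - 7*a - 2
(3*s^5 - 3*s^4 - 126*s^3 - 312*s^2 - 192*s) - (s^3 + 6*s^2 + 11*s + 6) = 3*s^5 - 3*s^4 - 127*s^3 - 318*s^2 - 203*s - 6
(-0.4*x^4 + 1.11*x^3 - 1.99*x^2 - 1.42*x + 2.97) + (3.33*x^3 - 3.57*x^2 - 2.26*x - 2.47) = -0.4*x^4 + 4.44*x^3 - 5.56*x^2 - 3.68*x + 0.5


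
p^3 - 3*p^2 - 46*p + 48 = (p - 8)*(p - 1)*(p + 6)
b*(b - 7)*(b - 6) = b^3 - 13*b^2 + 42*b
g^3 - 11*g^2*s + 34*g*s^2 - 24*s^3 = (g - 6*s)*(g - 4*s)*(g - s)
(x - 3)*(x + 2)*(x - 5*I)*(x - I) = x^4 - x^3 - 6*I*x^3 - 11*x^2 + 6*I*x^2 + 5*x + 36*I*x + 30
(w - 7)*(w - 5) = w^2 - 12*w + 35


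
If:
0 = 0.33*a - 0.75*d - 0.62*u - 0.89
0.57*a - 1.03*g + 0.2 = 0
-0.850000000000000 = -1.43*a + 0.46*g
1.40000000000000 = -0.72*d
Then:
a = 0.80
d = -1.94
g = 0.64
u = 1.34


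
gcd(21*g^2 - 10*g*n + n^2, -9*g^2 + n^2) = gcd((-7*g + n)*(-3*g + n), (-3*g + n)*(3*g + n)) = 3*g - n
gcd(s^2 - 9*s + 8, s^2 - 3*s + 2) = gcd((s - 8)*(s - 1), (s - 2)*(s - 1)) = s - 1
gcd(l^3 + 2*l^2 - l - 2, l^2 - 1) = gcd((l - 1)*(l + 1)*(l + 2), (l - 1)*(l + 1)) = l^2 - 1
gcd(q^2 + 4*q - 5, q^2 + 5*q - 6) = q - 1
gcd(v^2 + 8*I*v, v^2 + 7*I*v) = v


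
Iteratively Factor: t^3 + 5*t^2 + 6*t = (t + 2)*(t^2 + 3*t) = t*(t + 2)*(t + 3)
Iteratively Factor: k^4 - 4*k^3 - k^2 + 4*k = (k - 1)*(k^3 - 3*k^2 - 4*k) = (k - 4)*(k - 1)*(k^2 + k) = k*(k - 4)*(k - 1)*(k + 1)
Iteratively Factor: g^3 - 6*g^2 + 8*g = (g - 2)*(g^2 - 4*g) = (g - 4)*(g - 2)*(g)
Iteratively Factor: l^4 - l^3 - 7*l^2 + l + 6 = (l + 2)*(l^3 - 3*l^2 - l + 3) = (l - 3)*(l + 2)*(l^2 - 1) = (l - 3)*(l + 1)*(l + 2)*(l - 1)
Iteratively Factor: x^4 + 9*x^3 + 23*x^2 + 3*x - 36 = (x + 3)*(x^3 + 6*x^2 + 5*x - 12) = (x + 3)*(x + 4)*(x^2 + 2*x - 3) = (x + 3)^2*(x + 4)*(x - 1)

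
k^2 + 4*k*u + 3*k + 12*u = (k + 3)*(k + 4*u)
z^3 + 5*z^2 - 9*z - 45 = (z - 3)*(z + 3)*(z + 5)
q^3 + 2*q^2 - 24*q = q*(q - 4)*(q + 6)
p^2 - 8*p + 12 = (p - 6)*(p - 2)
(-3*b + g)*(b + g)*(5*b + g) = -15*b^3 - 13*b^2*g + 3*b*g^2 + g^3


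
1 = 1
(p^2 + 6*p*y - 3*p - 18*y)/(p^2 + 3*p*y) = (p^2 + 6*p*y - 3*p - 18*y)/(p*(p + 3*y))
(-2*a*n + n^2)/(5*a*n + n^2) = (-2*a + n)/(5*a + n)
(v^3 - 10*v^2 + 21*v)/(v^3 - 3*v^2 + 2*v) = (v^2 - 10*v + 21)/(v^2 - 3*v + 2)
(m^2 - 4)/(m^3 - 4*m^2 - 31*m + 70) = (m + 2)/(m^2 - 2*m - 35)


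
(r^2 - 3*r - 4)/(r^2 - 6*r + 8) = (r + 1)/(r - 2)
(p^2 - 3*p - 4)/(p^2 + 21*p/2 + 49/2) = 2*(p^2 - 3*p - 4)/(2*p^2 + 21*p + 49)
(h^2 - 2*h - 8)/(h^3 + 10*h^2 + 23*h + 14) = (h - 4)/(h^2 + 8*h + 7)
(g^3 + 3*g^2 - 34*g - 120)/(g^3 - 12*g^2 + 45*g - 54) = (g^2 + 9*g + 20)/(g^2 - 6*g + 9)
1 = 1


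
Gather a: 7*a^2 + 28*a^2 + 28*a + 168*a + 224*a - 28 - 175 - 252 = 35*a^2 + 420*a - 455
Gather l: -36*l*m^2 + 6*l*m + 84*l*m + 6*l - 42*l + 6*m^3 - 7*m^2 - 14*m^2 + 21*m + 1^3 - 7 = l*(-36*m^2 + 90*m - 36) + 6*m^3 - 21*m^2 + 21*m - 6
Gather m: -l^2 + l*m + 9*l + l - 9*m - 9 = -l^2 + 10*l + m*(l - 9) - 9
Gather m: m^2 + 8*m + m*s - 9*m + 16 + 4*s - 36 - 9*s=m^2 + m*(s - 1) - 5*s - 20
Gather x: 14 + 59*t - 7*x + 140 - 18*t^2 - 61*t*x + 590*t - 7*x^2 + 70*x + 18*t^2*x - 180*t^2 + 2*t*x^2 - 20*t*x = -198*t^2 + 649*t + x^2*(2*t - 7) + x*(18*t^2 - 81*t + 63) + 154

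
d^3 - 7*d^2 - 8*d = d*(d - 8)*(d + 1)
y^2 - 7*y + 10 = (y - 5)*(y - 2)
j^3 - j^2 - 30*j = j*(j - 6)*(j + 5)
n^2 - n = n*(n - 1)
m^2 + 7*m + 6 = (m + 1)*(m + 6)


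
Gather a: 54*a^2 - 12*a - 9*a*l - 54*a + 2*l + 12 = 54*a^2 + a*(-9*l - 66) + 2*l + 12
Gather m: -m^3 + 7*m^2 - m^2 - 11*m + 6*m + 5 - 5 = -m^3 + 6*m^2 - 5*m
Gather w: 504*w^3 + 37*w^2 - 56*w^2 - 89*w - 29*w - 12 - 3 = 504*w^3 - 19*w^2 - 118*w - 15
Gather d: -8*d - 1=-8*d - 1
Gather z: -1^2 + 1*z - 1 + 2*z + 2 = 3*z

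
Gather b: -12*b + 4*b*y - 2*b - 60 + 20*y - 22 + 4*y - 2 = b*(4*y - 14) + 24*y - 84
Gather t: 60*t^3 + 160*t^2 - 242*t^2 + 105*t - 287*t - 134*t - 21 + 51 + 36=60*t^3 - 82*t^2 - 316*t + 66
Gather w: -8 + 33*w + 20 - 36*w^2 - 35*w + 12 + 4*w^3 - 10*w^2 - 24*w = 4*w^3 - 46*w^2 - 26*w + 24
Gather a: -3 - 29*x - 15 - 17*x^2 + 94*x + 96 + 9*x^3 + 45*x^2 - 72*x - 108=9*x^3 + 28*x^2 - 7*x - 30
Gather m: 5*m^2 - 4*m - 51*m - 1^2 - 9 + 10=5*m^2 - 55*m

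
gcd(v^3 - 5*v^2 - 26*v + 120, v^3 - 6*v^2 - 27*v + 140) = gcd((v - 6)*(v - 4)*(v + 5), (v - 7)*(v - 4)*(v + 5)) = v^2 + v - 20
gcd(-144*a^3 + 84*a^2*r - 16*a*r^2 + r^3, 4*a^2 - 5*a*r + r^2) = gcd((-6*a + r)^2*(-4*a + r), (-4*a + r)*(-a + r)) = -4*a + r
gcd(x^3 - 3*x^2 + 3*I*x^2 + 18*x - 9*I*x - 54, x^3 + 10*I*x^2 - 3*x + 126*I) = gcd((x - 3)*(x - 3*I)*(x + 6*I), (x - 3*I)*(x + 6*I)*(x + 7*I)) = x^2 + 3*I*x + 18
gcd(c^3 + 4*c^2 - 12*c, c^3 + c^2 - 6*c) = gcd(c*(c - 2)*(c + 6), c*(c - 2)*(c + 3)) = c^2 - 2*c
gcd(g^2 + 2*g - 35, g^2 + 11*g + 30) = 1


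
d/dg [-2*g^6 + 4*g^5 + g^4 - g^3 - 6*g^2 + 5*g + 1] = -12*g^5 + 20*g^4 + 4*g^3 - 3*g^2 - 12*g + 5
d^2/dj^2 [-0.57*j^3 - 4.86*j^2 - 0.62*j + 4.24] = -3.42*j - 9.72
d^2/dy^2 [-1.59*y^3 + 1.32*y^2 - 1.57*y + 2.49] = 2.64 - 9.54*y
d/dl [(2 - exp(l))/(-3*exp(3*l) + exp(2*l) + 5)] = (-(exp(l) - 2)*(9*exp(l) - 2)*exp(l) + 3*exp(3*l) - exp(2*l) - 5)*exp(l)/(-3*exp(3*l) + exp(2*l) + 5)^2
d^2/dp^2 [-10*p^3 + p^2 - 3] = 2 - 60*p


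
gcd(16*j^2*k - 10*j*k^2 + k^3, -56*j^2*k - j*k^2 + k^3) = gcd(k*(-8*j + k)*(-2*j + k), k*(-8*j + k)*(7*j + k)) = 8*j*k - k^2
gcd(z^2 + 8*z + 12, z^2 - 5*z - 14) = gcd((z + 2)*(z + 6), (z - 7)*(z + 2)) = z + 2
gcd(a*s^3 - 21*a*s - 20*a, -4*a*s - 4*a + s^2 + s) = s + 1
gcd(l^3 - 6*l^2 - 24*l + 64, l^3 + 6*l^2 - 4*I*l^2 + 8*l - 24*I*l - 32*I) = l + 4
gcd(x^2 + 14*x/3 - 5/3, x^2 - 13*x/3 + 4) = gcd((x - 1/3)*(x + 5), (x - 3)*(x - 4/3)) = 1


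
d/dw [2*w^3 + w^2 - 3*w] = 6*w^2 + 2*w - 3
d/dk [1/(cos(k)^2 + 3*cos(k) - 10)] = (2*cos(k) + 3)*sin(k)/(cos(k)^2 + 3*cos(k) - 10)^2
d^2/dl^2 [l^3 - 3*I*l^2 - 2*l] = 6*l - 6*I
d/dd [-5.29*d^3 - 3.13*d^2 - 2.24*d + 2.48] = -15.87*d^2 - 6.26*d - 2.24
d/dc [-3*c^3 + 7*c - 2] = 7 - 9*c^2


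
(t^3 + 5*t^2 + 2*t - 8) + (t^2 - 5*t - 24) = t^3 + 6*t^2 - 3*t - 32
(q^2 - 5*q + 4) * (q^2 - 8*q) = q^4 - 13*q^3 + 44*q^2 - 32*q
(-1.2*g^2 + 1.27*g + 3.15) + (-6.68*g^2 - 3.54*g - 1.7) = -7.88*g^2 - 2.27*g + 1.45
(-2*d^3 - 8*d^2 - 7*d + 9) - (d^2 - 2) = -2*d^3 - 9*d^2 - 7*d + 11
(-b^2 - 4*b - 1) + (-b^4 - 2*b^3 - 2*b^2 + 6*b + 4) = -b^4 - 2*b^3 - 3*b^2 + 2*b + 3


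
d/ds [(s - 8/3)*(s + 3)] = 2*s + 1/3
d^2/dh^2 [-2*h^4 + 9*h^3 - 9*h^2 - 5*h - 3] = -24*h^2 + 54*h - 18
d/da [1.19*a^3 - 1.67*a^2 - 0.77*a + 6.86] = 3.57*a^2 - 3.34*a - 0.77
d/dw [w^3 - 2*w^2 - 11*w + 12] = 3*w^2 - 4*w - 11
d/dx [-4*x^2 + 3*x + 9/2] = 3 - 8*x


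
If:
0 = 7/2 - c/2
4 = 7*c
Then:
No Solution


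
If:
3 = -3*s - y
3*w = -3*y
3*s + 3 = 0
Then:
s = -1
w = 0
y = 0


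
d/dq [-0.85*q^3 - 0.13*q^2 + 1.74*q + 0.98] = -2.55*q^2 - 0.26*q + 1.74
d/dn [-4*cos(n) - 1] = 4*sin(n)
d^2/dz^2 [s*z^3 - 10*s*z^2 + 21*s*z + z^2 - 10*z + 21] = 6*s*z - 20*s + 2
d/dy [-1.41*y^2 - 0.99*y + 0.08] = -2.82*y - 0.99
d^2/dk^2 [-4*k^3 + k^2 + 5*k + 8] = 2 - 24*k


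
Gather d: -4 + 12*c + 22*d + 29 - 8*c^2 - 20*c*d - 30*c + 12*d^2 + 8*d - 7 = -8*c^2 - 18*c + 12*d^2 + d*(30 - 20*c) + 18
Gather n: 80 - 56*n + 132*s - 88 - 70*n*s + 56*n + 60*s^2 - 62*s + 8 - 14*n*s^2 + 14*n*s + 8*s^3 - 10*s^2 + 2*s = n*(-14*s^2 - 56*s) + 8*s^3 + 50*s^2 + 72*s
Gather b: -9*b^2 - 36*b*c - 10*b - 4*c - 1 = -9*b^2 + b*(-36*c - 10) - 4*c - 1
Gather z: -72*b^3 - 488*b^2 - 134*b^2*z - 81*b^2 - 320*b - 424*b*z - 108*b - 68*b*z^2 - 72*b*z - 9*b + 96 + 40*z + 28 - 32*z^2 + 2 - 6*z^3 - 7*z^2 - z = -72*b^3 - 569*b^2 - 437*b - 6*z^3 + z^2*(-68*b - 39) + z*(-134*b^2 - 496*b + 39) + 126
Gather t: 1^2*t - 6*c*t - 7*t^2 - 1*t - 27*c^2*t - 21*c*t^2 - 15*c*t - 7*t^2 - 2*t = t^2*(-21*c - 14) + t*(-27*c^2 - 21*c - 2)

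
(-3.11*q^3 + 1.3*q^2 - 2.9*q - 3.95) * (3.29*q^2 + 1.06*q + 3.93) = -10.2319*q^5 + 0.9804*q^4 - 20.3853*q^3 - 10.9605*q^2 - 15.584*q - 15.5235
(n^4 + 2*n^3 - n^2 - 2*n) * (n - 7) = n^5 - 5*n^4 - 15*n^3 + 5*n^2 + 14*n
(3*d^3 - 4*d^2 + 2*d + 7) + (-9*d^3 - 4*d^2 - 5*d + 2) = -6*d^3 - 8*d^2 - 3*d + 9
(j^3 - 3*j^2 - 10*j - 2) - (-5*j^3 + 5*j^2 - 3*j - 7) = 6*j^3 - 8*j^2 - 7*j + 5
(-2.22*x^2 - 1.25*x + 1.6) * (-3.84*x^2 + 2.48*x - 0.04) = 8.5248*x^4 - 0.7056*x^3 - 9.1552*x^2 + 4.018*x - 0.064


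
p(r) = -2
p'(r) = 0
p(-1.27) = -2.00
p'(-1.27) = 0.00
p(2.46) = -2.00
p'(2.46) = 0.00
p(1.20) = -2.00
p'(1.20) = 0.00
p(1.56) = -2.00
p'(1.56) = 0.00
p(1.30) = -2.00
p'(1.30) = 0.00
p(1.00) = -2.00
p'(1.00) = 0.00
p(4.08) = -2.00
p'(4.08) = 0.00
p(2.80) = -2.00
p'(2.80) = 0.00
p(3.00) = -2.00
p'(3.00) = 0.00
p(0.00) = -2.00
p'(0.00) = 0.00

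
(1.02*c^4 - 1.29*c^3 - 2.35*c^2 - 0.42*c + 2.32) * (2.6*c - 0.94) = 2.652*c^5 - 4.3128*c^4 - 4.8974*c^3 + 1.117*c^2 + 6.4268*c - 2.1808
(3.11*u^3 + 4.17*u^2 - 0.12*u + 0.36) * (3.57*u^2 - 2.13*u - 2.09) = 11.1027*u^5 + 8.2626*u^4 - 15.8104*u^3 - 7.1745*u^2 - 0.516*u - 0.7524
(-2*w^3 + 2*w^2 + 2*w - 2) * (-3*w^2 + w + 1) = 6*w^5 - 8*w^4 - 6*w^3 + 10*w^2 - 2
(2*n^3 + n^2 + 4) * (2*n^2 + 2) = 4*n^5 + 2*n^4 + 4*n^3 + 10*n^2 + 8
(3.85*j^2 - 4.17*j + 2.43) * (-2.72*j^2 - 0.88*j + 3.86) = -10.472*j^4 + 7.9544*j^3 + 11.921*j^2 - 18.2346*j + 9.3798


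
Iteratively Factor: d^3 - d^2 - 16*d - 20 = (d - 5)*(d^2 + 4*d + 4) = (d - 5)*(d + 2)*(d + 2)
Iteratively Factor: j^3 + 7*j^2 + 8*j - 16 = (j - 1)*(j^2 + 8*j + 16) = (j - 1)*(j + 4)*(j + 4)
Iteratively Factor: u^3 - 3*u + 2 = (u + 2)*(u^2 - 2*u + 1) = (u - 1)*(u + 2)*(u - 1)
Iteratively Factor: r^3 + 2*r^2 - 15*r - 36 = (r - 4)*(r^2 + 6*r + 9) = (r - 4)*(r + 3)*(r + 3)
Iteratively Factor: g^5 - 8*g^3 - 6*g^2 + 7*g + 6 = (g - 1)*(g^4 + g^3 - 7*g^2 - 13*g - 6) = (g - 1)*(g + 1)*(g^3 - 7*g - 6) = (g - 3)*(g - 1)*(g + 1)*(g^2 + 3*g + 2) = (g - 3)*(g - 1)*(g + 1)*(g + 2)*(g + 1)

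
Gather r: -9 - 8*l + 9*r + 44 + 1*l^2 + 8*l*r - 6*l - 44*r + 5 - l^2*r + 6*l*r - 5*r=l^2 - 14*l + r*(-l^2 + 14*l - 40) + 40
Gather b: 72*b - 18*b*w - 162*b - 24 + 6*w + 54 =b*(-18*w - 90) + 6*w + 30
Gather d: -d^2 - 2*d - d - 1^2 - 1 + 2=-d^2 - 3*d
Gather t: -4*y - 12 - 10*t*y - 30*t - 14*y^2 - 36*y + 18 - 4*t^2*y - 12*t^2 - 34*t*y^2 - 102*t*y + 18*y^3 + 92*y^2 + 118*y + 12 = t^2*(-4*y - 12) + t*(-34*y^2 - 112*y - 30) + 18*y^3 + 78*y^2 + 78*y + 18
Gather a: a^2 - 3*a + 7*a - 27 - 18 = a^2 + 4*a - 45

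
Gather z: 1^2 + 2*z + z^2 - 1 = z^2 + 2*z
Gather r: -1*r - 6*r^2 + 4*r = -6*r^2 + 3*r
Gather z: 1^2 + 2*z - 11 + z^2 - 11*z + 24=z^2 - 9*z + 14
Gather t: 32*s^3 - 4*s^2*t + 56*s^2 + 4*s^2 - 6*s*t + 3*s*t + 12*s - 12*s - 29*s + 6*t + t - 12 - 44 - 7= 32*s^3 + 60*s^2 - 29*s + t*(-4*s^2 - 3*s + 7) - 63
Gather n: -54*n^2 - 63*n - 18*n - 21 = -54*n^2 - 81*n - 21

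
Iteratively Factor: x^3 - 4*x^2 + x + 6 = (x + 1)*(x^2 - 5*x + 6) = (x - 2)*(x + 1)*(x - 3)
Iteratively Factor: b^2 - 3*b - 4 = (b - 4)*(b + 1)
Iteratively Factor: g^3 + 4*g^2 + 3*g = (g + 1)*(g^2 + 3*g) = g*(g + 1)*(g + 3)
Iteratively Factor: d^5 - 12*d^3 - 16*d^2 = (d + 2)*(d^4 - 2*d^3 - 8*d^2) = (d + 2)^2*(d^3 - 4*d^2) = d*(d + 2)^2*(d^2 - 4*d) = d^2*(d + 2)^2*(d - 4)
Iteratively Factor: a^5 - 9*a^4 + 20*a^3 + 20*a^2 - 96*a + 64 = (a + 2)*(a^4 - 11*a^3 + 42*a^2 - 64*a + 32) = (a - 1)*(a + 2)*(a^3 - 10*a^2 + 32*a - 32) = (a - 2)*(a - 1)*(a + 2)*(a^2 - 8*a + 16) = (a - 4)*(a - 2)*(a - 1)*(a + 2)*(a - 4)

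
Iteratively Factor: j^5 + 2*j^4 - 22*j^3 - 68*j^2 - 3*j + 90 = (j - 5)*(j^4 + 7*j^3 + 13*j^2 - 3*j - 18) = (j - 5)*(j + 2)*(j^3 + 5*j^2 + 3*j - 9) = (j - 5)*(j + 2)*(j + 3)*(j^2 + 2*j - 3) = (j - 5)*(j - 1)*(j + 2)*(j + 3)*(j + 3)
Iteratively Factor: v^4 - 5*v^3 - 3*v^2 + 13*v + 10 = (v + 1)*(v^3 - 6*v^2 + 3*v + 10) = (v - 5)*(v + 1)*(v^2 - v - 2) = (v - 5)*(v + 1)^2*(v - 2)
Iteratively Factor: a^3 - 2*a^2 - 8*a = (a)*(a^2 - 2*a - 8) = a*(a + 2)*(a - 4)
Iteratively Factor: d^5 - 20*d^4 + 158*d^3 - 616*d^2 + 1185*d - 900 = (d - 4)*(d^4 - 16*d^3 + 94*d^2 - 240*d + 225) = (d - 4)*(d - 3)*(d^3 - 13*d^2 + 55*d - 75) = (d - 4)*(d - 3)^2*(d^2 - 10*d + 25) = (d - 5)*(d - 4)*(d - 3)^2*(d - 5)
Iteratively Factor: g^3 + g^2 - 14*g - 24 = (g - 4)*(g^2 + 5*g + 6) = (g - 4)*(g + 3)*(g + 2)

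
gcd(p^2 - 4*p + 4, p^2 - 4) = p - 2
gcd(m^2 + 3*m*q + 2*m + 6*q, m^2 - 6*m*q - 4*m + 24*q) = 1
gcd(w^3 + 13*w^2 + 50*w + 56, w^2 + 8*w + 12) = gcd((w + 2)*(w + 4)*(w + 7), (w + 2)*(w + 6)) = w + 2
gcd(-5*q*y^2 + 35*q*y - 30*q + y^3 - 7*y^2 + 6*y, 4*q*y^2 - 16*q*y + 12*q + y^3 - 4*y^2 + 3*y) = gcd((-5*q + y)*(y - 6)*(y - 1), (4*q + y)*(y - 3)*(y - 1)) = y - 1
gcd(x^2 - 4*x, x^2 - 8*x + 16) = x - 4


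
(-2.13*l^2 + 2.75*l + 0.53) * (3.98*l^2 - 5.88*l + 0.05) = -8.4774*l^4 + 23.4694*l^3 - 14.1671*l^2 - 2.9789*l + 0.0265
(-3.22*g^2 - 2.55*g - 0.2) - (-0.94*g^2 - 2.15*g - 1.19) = -2.28*g^2 - 0.4*g + 0.99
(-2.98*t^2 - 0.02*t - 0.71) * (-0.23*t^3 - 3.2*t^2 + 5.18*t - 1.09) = 0.6854*t^5 + 9.5406*t^4 - 15.2091*t^3 + 5.4166*t^2 - 3.656*t + 0.7739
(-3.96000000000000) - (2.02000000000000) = -5.98000000000000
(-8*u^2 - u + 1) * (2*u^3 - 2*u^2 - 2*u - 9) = -16*u^5 + 14*u^4 + 20*u^3 + 72*u^2 + 7*u - 9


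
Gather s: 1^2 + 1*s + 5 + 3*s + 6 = 4*s + 12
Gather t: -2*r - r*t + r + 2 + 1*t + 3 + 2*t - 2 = -r + t*(3 - r) + 3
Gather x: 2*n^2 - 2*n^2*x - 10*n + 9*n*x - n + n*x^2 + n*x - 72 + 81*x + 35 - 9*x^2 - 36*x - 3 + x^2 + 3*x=2*n^2 - 11*n + x^2*(n - 8) + x*(-2*n^2 + 10*n + 48) - 40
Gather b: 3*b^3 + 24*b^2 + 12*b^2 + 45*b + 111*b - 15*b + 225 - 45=3*b^3 + 36*b^2 + 141*b + 180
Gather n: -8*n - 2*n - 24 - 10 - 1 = -10*n - 35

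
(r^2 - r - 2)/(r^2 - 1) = (r - 2)/(r - 1)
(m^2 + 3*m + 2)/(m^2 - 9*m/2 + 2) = 2*(m^2 + 3*m + 2)/(2*m^2 - 9*m + 4)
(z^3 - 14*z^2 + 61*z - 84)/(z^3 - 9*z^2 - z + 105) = (z^2 - 7*z + 12)/(z^2 - 2*z - 15)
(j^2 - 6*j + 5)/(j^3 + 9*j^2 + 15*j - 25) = (j - 5)/(j^2 + 10*j + 25)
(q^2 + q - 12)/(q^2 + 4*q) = (q - 3)/q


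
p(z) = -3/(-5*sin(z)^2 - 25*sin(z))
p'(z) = -3*(10*sin(z)*cos(z) + 25*cos(z))/(-5*sin(z)^2 - 25*sin(z))^2 = -3*(2*sin(z) + 5)*cos(z)/(5*(sin(z) + 5)^2*sin(z)^2)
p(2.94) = 0.58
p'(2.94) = 2.93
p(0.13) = 0.90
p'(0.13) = -7.08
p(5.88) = -0.33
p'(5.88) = -0.71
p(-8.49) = -0.18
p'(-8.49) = 0.11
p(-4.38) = 0.11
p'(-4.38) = 0.04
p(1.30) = 0.10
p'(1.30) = -0.03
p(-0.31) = -0.42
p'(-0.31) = -1.22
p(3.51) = -0.36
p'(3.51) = 0.86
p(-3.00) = -0.88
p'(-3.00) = 5.96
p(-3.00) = -0.88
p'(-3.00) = 5.96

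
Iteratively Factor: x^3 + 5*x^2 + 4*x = (x + 4)*(x^2 + x) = x*(x + 4)*(x + 1)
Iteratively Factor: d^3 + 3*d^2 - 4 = (d + 2)*(d^2 + d - 2) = (d + 2)^2*(d - 1)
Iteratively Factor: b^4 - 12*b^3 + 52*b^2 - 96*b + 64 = (b - 2)*(b^3 - 10*b^2 + 32*b - 32) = (b - 2)^2*(b^2 - 8*b + 16) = (b - 4)*(b - 2)^2*(b - 4)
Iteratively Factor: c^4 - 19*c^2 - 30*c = (c)*(c^3 - 19*c - 30) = c*(c - 5)*(c^2 + 5*c + 6) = c*(c - 5)*(c + 3)*(c + 2)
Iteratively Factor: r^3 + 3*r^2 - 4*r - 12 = (r - 2)*(r^2 + 5*r + 6) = (r - 2)*(r + 2)*(r + 3)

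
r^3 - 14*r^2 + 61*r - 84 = (r - 7)*(r - 4)*(r - 3)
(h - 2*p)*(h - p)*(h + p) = h^3 - 2*h^2*p - h*p^2 + 2*p^3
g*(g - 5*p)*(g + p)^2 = g^4 - 3*g^3*p - 9*g^2*p^2 - 5*g*p^3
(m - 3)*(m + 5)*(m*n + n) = m^3*n + 3*m^2*n - 13*m*n - 15*n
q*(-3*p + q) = -3*p*q + q^2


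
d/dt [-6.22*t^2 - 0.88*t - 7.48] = -12.44*t - 0.88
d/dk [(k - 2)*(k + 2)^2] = (k + 2)*(3*k - 2)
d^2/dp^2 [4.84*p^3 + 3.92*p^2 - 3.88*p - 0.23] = 29.04*p + 7.84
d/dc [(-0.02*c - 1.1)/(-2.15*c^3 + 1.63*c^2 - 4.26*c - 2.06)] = (-0.086*c^3 - 7.0624*c^2 + 3.586*c - 4.6448)/(4.6225*c^6 - 7.009*c^5 + 20.9749*c^4 - 5.0296*c^3 + 11.432*c^2 + 17.5512*c + 4.2436)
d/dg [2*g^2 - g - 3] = 4*g - 1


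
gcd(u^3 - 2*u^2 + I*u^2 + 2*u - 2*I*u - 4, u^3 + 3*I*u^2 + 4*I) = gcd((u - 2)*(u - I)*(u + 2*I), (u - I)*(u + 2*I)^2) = u^2 + I*u + 2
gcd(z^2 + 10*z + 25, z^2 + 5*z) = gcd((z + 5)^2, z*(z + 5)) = z + 5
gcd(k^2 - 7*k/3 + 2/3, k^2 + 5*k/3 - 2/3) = k - 1/3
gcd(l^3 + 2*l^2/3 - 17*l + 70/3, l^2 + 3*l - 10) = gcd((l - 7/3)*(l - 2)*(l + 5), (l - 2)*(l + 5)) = l^2 + 3*l - 10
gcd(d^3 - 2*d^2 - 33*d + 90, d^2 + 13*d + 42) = d + 6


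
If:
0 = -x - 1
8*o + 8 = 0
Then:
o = -1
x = -1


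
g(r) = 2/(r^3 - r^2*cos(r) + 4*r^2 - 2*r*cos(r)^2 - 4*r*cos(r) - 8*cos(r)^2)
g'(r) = 2*(-r^2*sin(r) - 3*r^2 - 4*r*sin(r)*cos(r) - 4*r*sin(r) + 2*r*cos(r) - 8*r - 16*sin(r)*cos(r) + 2*cos(r)^2 + 4*cos(r))/(r^3 - r^2*cos(r) + 4*r^2 - 2*r*cos(r)^2 - 4*r*cos(r) - 8*cos(r)^2)^2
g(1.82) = 0.09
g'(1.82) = -0.14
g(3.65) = 0.02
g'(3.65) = -0.01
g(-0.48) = -0.62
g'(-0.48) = 2.38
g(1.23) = 0.44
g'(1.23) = -2.34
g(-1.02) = 0.65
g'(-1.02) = 2.00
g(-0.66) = -2.06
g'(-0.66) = 26.34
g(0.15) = -0.23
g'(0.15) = 0.06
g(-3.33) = 0.51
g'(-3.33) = -0.15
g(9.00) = 0.00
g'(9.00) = 0.00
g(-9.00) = -0.00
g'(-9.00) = 0.00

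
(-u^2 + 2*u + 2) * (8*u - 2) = -8*u^3 + 18*u^2 + 12*u - 4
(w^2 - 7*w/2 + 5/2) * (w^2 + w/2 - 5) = w^4 - 3*w^3 - 17*w^2/4 + 75*w/4 - 25/2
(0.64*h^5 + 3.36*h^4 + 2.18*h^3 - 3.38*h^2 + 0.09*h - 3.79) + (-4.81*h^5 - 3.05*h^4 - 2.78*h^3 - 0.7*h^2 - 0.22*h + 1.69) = -4.17*h^5 + 0.31*h^4 - 0.6*h^3 - 4.08*h^2 - 0.13*h - 2.1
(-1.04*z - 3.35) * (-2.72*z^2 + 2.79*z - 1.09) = 2.8288*z^3 + 6.2104*z^2 - 8.2129*z + 3.6515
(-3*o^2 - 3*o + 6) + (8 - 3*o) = -3*o^2 - 6*o + 14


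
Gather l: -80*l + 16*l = -64*l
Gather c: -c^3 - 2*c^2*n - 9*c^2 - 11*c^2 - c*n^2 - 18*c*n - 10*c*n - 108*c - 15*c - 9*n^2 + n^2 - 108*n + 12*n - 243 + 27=-c^3 + c^2*(-2*n - 20) + c*(-n^2 - 28*n - 123) - 8*n^2 - 96*n - 216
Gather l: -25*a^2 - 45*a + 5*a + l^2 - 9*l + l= -25*a^2 - 40*a + l^2 - 8*l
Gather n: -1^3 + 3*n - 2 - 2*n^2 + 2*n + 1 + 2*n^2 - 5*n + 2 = 0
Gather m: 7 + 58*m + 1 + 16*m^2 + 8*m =16*m^2 + 66*m + 8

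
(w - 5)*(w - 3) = w^2 - 8*w + 15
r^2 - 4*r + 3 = (r - 3)*(r - 1)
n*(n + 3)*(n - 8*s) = n^3 - 8*n^2*s + 3*n^2 - 24*n*s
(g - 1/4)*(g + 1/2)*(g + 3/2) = g^3 + 7*g^2/4 + g/4 - 3/16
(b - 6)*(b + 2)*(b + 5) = b^3 + b^2 - 32*b - 60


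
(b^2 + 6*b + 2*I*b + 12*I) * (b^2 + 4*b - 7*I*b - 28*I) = b^4 + 10*b^3 - 5*I*b^3 + 38*b^2 - 50*I*b^2 + 140*b - 120*I*b + 336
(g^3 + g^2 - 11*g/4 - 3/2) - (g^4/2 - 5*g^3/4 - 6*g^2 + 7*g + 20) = -g^4/2 + 9*g^3/4 + 7*g^2 - 39*g/4 - 43/2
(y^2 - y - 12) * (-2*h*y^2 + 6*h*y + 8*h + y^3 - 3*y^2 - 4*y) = -2*h*y^4 + 8*h*y^3 + 26*h*y^2 - 80*h*y - 96*h + y^5 - 4*y^4 - 13*y^3 + 40*y^2 + 48*y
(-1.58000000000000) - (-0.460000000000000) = -1.12000000000000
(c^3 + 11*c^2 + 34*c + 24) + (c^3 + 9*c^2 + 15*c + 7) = 2*c^3 + 20*c^2 + 49*c + 31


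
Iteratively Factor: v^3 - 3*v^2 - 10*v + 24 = (v - 4)*(v^2 + v - 6) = (v - 4)*(v - 2)*(v + 3)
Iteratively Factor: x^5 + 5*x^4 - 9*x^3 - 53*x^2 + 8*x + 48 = (x - 3)*(x^4 + 8*x^3 + 15*x^2 - 8*x - 16) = (x - 3)*(x + 4)*(x^3 + 4*x^2 - x - 4) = (x - 3)*(x + 4)^2*(x^2 - 1) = (x - 3)*(x - 1)*(x + 4)^2*(x + 1)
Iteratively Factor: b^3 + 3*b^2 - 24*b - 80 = (b + 4)*(b^2 - b - 20) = (b + 4)^2*(b - 5)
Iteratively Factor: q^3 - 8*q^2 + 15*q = (q - 5)*(q^2 - 3*q) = q*(q - 5)*(q - 3)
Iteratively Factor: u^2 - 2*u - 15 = (u - 5)*(u + 3)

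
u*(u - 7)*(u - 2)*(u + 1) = u^4 - 8*u^3 + 5*u^2 + 14*u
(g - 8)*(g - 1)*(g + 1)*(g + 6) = g^4 - 2*g^3 - 49*g^2 + 2*g + 48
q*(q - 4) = q^2 - 4*q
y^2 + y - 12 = (y - 3)*(y + 4)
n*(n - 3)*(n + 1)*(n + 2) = n^4 - 7*n^2 - 6*n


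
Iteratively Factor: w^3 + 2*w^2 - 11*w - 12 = (w + 1)*(w^2 + w - 12) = (w + 1)*(w + 4)*(w - 3)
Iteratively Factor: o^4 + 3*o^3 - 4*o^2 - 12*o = (o + 2)*(o^3 + o^2 - 6*o) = (o - 2)*(o + 2)*(o^2 + 3*o) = o*(o - 2)*(o + 2)*(o + 3)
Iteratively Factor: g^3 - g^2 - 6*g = (g + 2)*(g^2 - 3*g) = g*(g + 2)*(g - 3)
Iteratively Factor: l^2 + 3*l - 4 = (l + 4)*(l - 1)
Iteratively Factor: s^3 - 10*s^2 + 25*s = (s - 5)*(s^2 - 5*s) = (s - 5)^2*(s)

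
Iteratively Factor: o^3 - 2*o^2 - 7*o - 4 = (o - 4)*(o^2 + 2*o + 1) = (o - 4)*(o + 1)*(o + 1)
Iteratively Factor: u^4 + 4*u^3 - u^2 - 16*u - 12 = (u + 2)*(u^3 + 2*u^2 - 5*u - 6) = (u - 2)*(u + 2)*(u^2 + 4*u + 3) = (u - 2)*(u + 2)*(u + 3)*(u + 1)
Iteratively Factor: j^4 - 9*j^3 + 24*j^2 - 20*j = (j - 2)*(j^3 - 7*j^2 + 10*j) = j*(j - 2)*(j^2 - 7*j + 10) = j*(j - 5)*(j - 2)*(j - 2)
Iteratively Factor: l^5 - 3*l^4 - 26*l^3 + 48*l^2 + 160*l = (l)*(l^4 - 3*l^3 - 26*l^2 + 48*l + 160) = l*(l - 4)*(l^3 + l^2 - 22*l - 40) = l*(l - 4)*(l + 4)*(l^2 - 3*l - 10) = l*(l - 5)*(l - 4)*(l + 4)*(l + 2)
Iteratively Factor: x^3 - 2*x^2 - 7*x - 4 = (x + 1)*(x^2 - 3*x - 4) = (x - 4)*(x + 1)*(x + 1)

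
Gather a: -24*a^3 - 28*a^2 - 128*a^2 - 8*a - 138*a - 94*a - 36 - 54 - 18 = -24*a^3 - 156*a^2 - 240*a - 108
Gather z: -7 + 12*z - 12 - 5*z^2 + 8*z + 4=-5*z^2 + 20*z - 15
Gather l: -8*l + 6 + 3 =9 - 8*l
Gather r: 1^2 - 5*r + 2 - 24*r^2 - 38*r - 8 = -24*r^2 - 43*r - 5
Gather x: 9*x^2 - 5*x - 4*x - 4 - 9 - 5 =9*x^2 - 9*x - 18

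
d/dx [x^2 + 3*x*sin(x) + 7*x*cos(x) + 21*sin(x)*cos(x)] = -7*x*sin(x) + 3*x*cos(x) + 2*x + 3*sin(x) + 7*cos(x) + 21*cos(2*x)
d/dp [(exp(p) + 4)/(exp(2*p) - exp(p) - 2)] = (-(exp(p) + 4)*(2*exp(p) - 1) + exp(2*p) - exp(p) - 2)*exp(p)/(-exp(2*p) + exp(p) + 2)^2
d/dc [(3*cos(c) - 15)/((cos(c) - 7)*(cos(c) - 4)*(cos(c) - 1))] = 3*(243*cos(c) - 27*cos(2*c) + cos(3*c) - 361)*sin(c)/(2*(cos(c) - 7)^2*(cos(c) - 4)^2*(cos(c) - 1)^2)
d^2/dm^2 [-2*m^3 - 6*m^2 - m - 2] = -12*m - 12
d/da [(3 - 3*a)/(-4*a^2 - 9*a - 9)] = 6*(-2*a^2 + 4*a + 9)/(16*a^4 + 72*a^3 + 153*a^2 + 162*a + 81)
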